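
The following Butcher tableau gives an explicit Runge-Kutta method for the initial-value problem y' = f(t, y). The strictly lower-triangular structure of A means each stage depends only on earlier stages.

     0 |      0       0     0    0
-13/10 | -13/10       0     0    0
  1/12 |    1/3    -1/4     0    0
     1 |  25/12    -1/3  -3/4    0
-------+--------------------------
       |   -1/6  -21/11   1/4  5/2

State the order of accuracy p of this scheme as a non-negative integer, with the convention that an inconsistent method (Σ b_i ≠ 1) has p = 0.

b = (-1/6, -21/11, 1/4, 5/2)
c = (0, -13/10, 1/12, 1)
Ac = (0, 0, 13/40, 89/240)
Σ b_i: (-1/6)·1 + (-21/11)·1 + 1/4·1 + 5/2·1 = 89/132 ≠ 1 ⇒ order 0.

0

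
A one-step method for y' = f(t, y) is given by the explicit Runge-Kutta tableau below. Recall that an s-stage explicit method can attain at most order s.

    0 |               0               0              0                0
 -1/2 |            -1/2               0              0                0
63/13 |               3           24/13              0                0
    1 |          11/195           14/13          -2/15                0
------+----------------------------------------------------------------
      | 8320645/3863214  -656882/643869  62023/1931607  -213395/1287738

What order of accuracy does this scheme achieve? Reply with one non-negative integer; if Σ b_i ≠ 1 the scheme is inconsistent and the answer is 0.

3

b = (8320645/3863214, -656882/643869, 62023/1931607, -213395/1287738)
c = (0, -1/2, 63/13, 1)
Ac = (0, 0, -12/13, -77/65)
Σ b_i: 8320645/3863214·1 + (-656882/643869)·1 + 62023/1931607·1 + (-213395/1287738)·1 = 1 ✓
b·c: (-656882/643869)·(-1/2) + 62023/1931607·63/13 + (-213395/1287738)·1 = 1/2 ✓
b·c²: (-656882/643869)·1/4 + 62023/1931607·3969/169 + (-213395/1287738)·1 = 1/3 ✓
b·Ac: 62023/1931607·(-12/13) + (-213395/1287738)·(-77/65) = 1/6 ✓
b·c³: (-656882/643869)·(-1/8) + 62023/1931607·250047/2197 + (-213395/1287738)·1 = 40359265/11160396 ≠ 1/4 ⇒ order 3.
b·(c∘Ac): 62023/1931607·(-756/169) + (-213395/1287738)·(-77/65) = 67823/1287738 ≠ 1/8
b·Ac²: 62023/1931607·6/13 + (-213395/1287738)·(-4837/1690) = 5458685/11160396 ≠ 1/12
b·A²c: (-213395/1287738)·8/65 = -13132/643869 ≠ 1/24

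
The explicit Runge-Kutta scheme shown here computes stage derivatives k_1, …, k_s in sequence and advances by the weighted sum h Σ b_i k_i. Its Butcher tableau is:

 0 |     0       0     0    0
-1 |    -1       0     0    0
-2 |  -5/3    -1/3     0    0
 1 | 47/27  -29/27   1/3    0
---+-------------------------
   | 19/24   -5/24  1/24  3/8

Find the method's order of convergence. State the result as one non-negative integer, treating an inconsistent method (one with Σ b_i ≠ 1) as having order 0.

4

b = (19/24, -5/24, 1/24, 3/8)
c = (0, -1, -2, 1)
Ac = (0, 0, 1/3, 11/27)
Σ b_i: 19/24·1 + (-5/24)·1 + 1/24·1 + 3/8·1 = 1 ✓
b·c: (-5/24)·(-1) + 1/24·(-2) + 3/8·1 = 1/2 ✓
b·c²: (-5/24)·1 + 1/24·4 + 3/8·1 = 1/3 ✓
b·Ac: 1/24·1/3 + 3/8·11/27 = 1/6 ✓
b·c³: (-5/24)·(-1) + 1/24·(-8) + 3/8·1 = 1/4 ✓
b·(c∘Ac): 1/24·(-2/3) + 3/8·11/27 = 1/8 ✓
b·Ac²: 1/24·(-1/3) + 3/8·7/27 = 1/12 ✓
b·A²c: 3/8·1/9 = 1/24 ✓; 4 stages ⇒ order 4.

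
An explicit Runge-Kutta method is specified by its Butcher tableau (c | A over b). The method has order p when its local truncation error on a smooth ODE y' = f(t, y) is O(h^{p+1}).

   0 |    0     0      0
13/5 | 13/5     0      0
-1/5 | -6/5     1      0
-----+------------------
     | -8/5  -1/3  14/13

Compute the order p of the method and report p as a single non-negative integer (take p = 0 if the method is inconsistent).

0

b = (-8/5, -1/3, 14/13)
c = (0, 13/5, -1/5)
Ac = (0, 0, 13/5)
Σ b_i: (-8/5)·1 + (-1/3)·1 + 14/13·1 = -167/195 ≠ 1 ⇒ order 0.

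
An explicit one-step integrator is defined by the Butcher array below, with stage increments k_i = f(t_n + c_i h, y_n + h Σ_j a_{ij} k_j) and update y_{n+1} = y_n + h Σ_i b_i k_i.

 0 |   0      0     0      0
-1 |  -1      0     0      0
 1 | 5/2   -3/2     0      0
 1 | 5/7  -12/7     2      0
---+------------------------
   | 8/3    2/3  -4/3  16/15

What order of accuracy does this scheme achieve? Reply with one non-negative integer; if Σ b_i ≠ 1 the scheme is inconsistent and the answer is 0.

b = (8/3, 2/3, -4/3, 16/15)
c = (0, -1, 1, 1)
Ac = (0, 0, 3/2, 26/7)
Σ b_i: 8/3·1 + 2/3·1 + (-4/3)·1 + 16/15·1 = 46/15 ≠ 1 ⇒ order 0.

0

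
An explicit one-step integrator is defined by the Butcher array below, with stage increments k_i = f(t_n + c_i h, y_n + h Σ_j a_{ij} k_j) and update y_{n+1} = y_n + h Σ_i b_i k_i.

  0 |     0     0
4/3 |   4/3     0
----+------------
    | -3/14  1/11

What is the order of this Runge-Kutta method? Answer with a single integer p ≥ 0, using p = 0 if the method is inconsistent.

b = (-3/14, 1/11)
c = (0, 4/3)
Σ b_i: (-3/14)·1 + 1/11·1 = -19/154 ≠ 1 ⇒ order 0.

0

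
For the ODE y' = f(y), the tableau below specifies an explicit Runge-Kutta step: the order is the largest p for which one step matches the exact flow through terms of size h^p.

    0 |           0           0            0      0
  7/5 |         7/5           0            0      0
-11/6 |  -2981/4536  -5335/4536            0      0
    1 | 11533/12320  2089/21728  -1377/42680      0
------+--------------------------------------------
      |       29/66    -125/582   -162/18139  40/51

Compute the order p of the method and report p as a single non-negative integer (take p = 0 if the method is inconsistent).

4

b = (29/66, -125/582, -162/18139, 40/51)
c = (0, 7/5, -11/6, 1)
Ac = (0, 0, -1067/648, 31/160)
Σ b_i: 29/66·1 + (-125/582)·1 + (-162/18139)·1 + 40/51·1 = 1 ✓
b·c: (-125/582)·7/5 + (-162/18139)·(-11/6) + 40/51·1 = 1/2 ✓
b·c²: (-125/582)·49/25 + (-162/18139)·121/36 + 40/51·1 = 1/3 ✓
b·Ac: (-162/18139)·(-1067/648) + 40/51·31/160 = 1/6 ✓
b·c³: (-125/582)·343/125 + (-162/18139)·(-1331/216) + 40/51·1 = 1/4 ✓
b·(c∘Ac): (-162/18139)·11737/3888 + 40/51·31/160 = 1/8 ✓
b·Ac²: (-162/18139)·(-7469/3240) + 40/51·2/25 = 1/12 ✓
b·A²c: 40/51·17/320 = 1/24 ✓; 4 stages ⇒ order 4.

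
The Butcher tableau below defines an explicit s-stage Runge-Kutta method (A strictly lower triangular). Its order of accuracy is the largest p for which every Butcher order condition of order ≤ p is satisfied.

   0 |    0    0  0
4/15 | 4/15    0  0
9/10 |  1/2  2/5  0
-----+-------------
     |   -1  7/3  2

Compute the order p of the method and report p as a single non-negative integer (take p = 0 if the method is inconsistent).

0

b = (-1, 7/3, 2)
c = (0, 4/15, 9/10)
Ac = (0, 0, 8/75)
Σ b_i: (-1)·1 + 7/3·1 + 2·1 = 10/3 ≠ 1 ⇒ order 0.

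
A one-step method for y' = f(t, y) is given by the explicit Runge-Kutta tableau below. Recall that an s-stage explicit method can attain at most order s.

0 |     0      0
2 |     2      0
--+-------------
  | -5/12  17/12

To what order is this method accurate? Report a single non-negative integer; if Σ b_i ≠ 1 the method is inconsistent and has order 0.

b = (-5/12, 17/12)
c = (0, 2)
Σ b_i: (-5/12)·1 + 17/12·1 = 1 ✓
b·c: 17/12·2 = 17/6 ≠ 1/2 ⇒ order 1.

1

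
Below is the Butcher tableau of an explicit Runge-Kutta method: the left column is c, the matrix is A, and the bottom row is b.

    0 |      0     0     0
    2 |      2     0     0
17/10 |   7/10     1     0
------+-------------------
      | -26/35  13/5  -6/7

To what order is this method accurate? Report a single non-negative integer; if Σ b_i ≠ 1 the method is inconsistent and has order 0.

1

b = (-26/35, 13/5, -6/7)
c = (0, 2, 17/10)
Ac = (0, 0, 2)
Σ b_i: (-26/35)·1 + 13/5·1 + (-6/7)·1 = 1 ✓
b·c: 13/5·2 + (-6/7)·17/10 = 131/35 ≠ 1/2 ⇒ order 1.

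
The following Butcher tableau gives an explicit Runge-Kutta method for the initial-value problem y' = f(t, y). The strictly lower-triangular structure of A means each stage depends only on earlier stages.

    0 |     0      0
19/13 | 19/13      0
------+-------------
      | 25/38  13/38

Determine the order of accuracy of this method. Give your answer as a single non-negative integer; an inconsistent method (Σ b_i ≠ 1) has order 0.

b = (25/38, 13/38)
c = (0, 19/13)
Σ b_i: 25/38·1 + 13/38·1 = 1 ✓
b·c: 13/38·19/13 = 1/2 ✓; 2 stages ⇒ order 2.

2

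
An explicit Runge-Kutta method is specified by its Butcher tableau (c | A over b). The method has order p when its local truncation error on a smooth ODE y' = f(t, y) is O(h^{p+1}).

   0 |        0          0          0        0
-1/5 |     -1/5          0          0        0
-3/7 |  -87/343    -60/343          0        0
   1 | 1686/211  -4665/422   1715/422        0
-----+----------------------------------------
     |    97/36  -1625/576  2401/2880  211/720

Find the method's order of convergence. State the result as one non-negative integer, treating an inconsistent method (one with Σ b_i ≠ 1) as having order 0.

4

b = (97/36, -1625/576, 2401/2880, 211/720)
c = (0, -1/5, -3/7, 1)
Ac = (0, 0, 12/343, 99/211)
Σ b_i: 97/36·1 + (-1625/576)·1 + 2401/2880·1 + 211/720·1 = 1 ✓
b·c: (-1625/576)·(-1/5) + 2401/2880·(-3/7) + 211/720·1 = 1/2 ✓
b·c²: (-1625/576)·1/25 + 2401/2880·9/49 + 211/720·1 = 1/3 ✓
b·Ac: 2401/2880·12/343 + 211/720·99/211 = 1/6 ✓
b·c³: (-1625/576)·(-1/125) + 2401/2880·(-27/343) + 211/720·1 = 1/4 ✓
b·(c∘Ac): 2401/2880·(-36/2401) + 211/720·99/211 = 1/8 ✓
b·Ac²: 2401/2880·(-12/1715) + 211/720·321/1055 = 1/12 ✓
b·A²c: 211/720·30/211 = 1/24 ✓; 4 stages ⇒ order 4.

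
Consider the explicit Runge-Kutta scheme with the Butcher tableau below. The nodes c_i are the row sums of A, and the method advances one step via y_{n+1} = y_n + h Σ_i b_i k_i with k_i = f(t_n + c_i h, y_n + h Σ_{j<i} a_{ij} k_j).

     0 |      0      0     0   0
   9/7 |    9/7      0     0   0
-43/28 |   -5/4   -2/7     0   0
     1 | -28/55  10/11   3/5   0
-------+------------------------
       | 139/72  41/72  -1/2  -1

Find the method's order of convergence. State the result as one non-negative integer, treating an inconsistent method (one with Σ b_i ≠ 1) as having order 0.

2

b = (139/72, 41/72, -1/2, -1)
c = (0, 9/7, -43/28, 1)
Ac = (0, 0, -18/49, 381/1540)
Σ b_i: 139/72·1 + 41/72·1 + (-1/2)·1 + (-1)·1 = 1 ✓
b·c: 41/72·9/7 + (-1/2)·(-43/28) + (-1)·1 = 1/2 ✓
b·c²: 41/72·81/49 + (-1/2)·1849/784 + (-1)·1 = -1941/1568 ≠ 1/3 ⇒ order 2.
b·Ac: (-1/2)·(-18/49) + (-1)·381/1540 = -687/10780 ≠ 1/6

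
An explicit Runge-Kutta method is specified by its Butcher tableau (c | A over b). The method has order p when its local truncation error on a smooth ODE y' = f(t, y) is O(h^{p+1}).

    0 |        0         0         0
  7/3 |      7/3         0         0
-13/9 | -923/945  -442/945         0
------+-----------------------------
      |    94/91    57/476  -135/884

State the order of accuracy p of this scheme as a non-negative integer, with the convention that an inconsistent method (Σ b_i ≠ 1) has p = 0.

b = (94/91, 57/476, -135/884)
c = (0, 7/3, -13/9)
Ac = (0, 0, -442/405)
Σ b_i: 94/91·1 + 57/476·1 + (-135/884)·1 = 1 ✓
b·c: 57/476·7/3 + (-135/884)·(-13/9) = 1/2 ✓
b·c²: 57/476·49/9 + (-135/884)·169/81 = 1/3 ✓
b·Ac: (-135/884)·(-442/405) = 1/6 ✓; 3 stages ⇒ order 3.

3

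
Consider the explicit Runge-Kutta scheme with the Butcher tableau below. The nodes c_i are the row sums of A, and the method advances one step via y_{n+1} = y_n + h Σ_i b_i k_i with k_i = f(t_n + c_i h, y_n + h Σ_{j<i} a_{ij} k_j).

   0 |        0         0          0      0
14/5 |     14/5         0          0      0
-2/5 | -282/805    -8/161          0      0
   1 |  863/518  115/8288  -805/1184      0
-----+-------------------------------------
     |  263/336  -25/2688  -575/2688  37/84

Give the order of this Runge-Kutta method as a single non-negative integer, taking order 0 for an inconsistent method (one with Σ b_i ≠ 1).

4

b = (263/336, -25/2688, -575/2688, 37/84)
c = (0, 14/5, -2/5, 1)
Ac = (0, 0, -16/115, 23/74)
Σ b_i: 263/336·1 + (-25/2688)·1 + (-575/2688)·1 + 37/84·1 = 1 ✓
b·c: (-25/2688)·14/5 + (-575/2688)·(-2/5) + 37/84·1 = 1/2 ✓
b·c²: (-25/2688)·196/25 + (-575/2688)·4/25 + 37/84·1 = 1/3 ✓
b·Ac: (-575/2688)·(-16/115) + 37/84·23/74 = 1/6 ✓
b·c³: (-25/2688)·2744/125 + (-575/2688)·(-8/125) + 37/84·1 = 1/4 ✓
b·(c∘Ac): (-575/2688)·32/575 + 37/84·23/74 = 1/8 ✓
b·Ac²: (-575/2688)·(-224/575) = 1/12 ✓
b·A²c: 37/84·7/74 = 1/24 ✓; 4 stages ⇒ order 4.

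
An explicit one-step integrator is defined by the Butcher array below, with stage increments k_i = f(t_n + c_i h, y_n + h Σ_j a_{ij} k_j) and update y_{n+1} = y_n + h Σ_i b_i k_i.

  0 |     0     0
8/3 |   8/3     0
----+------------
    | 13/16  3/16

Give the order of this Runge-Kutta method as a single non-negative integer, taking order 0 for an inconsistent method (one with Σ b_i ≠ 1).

b = (13/16, 3/16)
c = (0, 8/3)
Σ b_i: 13/16·1 + 3/16·1 = 1 ✓
b·c: 3/16·8/3 = 1/2 ✓; 2 stages ⇒ order 2.

2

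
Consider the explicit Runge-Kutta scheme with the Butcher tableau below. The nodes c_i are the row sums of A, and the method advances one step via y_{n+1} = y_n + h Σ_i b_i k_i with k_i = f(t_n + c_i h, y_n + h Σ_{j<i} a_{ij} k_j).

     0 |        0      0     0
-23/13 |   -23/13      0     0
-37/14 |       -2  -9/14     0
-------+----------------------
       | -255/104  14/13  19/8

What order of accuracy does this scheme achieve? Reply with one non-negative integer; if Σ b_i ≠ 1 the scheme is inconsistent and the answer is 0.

b = (-255/104, 14/13, 19/8)
c = (0, -23/13, -37/14)
Ac = (0, 0, 207/182)
Σ b_i: (-255/104)·1 + 14/13·1 + 19/8·1 = 1 ✓
b·c: 14/13·(-23/13) + 19/8·(-37/14) = -154871/18928 ≠ 1/2 ⇒ order 1.

1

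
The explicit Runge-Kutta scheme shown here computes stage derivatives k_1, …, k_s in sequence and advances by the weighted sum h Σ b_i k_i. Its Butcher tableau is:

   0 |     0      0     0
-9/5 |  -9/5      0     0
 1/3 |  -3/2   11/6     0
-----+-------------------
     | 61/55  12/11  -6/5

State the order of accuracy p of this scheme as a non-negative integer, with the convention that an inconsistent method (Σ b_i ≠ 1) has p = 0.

1

b = (61/55, 12/11, -6/5)
c = (0, -9/5, 1/3)
Ac = (0, 0, -33/10)
Σ b_i: 61/55·1 + 12/11·1 + (-6/5)·1 = 1 ✓
b·c: 12/11·(-9/5) + (-6/5)·1/3 = -26/11 ≠ 1/2 ⇒ order 1.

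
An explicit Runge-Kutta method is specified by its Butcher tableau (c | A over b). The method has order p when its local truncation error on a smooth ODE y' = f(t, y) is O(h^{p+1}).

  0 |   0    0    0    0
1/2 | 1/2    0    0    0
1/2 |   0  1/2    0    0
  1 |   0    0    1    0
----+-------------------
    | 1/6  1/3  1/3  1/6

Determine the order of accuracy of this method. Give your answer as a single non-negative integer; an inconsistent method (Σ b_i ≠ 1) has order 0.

b = (1/6, 1/3, 1/3, 1/6)
c = (0, 1/2, 1/2, 1)
Ac = (0, 0, 1/4, 1/2)
Σ b_i: 1/6·1 + 1/3·1 + 1/3·1 + 1/6·1 = 1 ✓
b·c: 1/3·1/2 + 1/3·1/2 + 1/6·1 = 1/2 ✓
b·c²: 1/3·1/4 + 1/3·1/4 + 1/6·1 = 1/3 ✓
b·Ac: 1/3·1/4 + 1/6·1/2 = 1/6 ✓
b·c³: 1/3·1/8 + 1/3·1/8 + 1/6·1 = 1/4 ✓
b·(c∘Ac): 1/3·1/8 + 1/6·1/2 = 1/8 ✓
b·Ac²: 1/3·1/8 + 1/6·1/4 = 1/12 ✓
b·A²c: 1/6·1/4 = 1/24 ✓; 4 stages ⇒ order 4.

4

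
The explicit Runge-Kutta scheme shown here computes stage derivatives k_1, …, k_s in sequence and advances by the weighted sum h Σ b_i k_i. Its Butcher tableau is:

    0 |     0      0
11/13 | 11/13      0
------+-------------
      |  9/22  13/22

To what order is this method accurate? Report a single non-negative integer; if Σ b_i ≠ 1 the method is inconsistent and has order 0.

b = (9/22, 13/22)
c = (0, 11/13)
Σ b_i: 9/22·1 + 13/22·1 = 1 ✓
b·c: 13/22·11/13 = 1/2 ✓; 2 stages ⇒ order 2.

2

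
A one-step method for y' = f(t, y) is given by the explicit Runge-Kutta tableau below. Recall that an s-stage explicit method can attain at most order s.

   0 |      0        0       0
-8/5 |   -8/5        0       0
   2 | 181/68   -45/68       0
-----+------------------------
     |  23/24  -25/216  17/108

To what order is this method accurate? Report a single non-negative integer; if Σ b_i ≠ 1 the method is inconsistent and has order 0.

b = (23/24, -25/216, 17/108)
c = (0, -8/5, 2)
Ac = (0, 0, 18/17)
Σ b_i: 23/24·1 + (-25/216)·1 + 17/108·1 = 1 ✓
b·c: (-25/216)·(-8/5) + 17/108·2 = 1/2 ✓
b·c²: (-25/216)·64/25 + 17/108·4 = 1/3 ✓
b·Ac: 17/108·18/17 = 1/6 ✓; 3 stages ⇒ order 3.

3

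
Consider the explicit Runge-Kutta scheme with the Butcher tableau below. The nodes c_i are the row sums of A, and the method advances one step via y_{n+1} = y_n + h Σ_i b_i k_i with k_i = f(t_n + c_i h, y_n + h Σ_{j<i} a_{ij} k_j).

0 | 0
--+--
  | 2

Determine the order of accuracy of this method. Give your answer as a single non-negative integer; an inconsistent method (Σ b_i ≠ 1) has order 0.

b = (2)
c = (0)
Σ b_i: 2·1 = 2 ≠ 1 ⇒ order 0.

0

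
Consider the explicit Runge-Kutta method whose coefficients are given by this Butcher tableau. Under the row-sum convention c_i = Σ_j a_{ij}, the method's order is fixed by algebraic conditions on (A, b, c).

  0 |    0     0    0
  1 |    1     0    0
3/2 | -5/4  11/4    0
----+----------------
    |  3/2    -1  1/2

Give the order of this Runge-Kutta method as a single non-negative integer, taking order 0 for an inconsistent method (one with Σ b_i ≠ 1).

b = (3/2, -1, 1/2)
c = (0, 1, 3/2)
Ac = (0, 0, 11/4)
Σ b_i: 3/2·1 + (-1)·1 + 1/2·1 = 1 ✓
b·c: (-1)·1 + 1/2·3/2 = -1/4 ≠ 1/2 ⇒ order 1.

1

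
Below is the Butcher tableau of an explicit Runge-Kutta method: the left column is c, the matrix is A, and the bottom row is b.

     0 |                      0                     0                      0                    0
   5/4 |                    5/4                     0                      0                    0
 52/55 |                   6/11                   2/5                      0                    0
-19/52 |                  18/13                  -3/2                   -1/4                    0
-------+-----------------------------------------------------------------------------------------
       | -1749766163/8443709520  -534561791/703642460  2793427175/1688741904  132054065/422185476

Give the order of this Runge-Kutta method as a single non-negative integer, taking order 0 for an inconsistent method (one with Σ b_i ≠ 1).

3

b = (-1749766163/8443709520, -534561791/703642460, 2793427175/1688741904, 132054065/422185476)
c = (0, 5/4, 52/55, -19/52)
Ac = (0, 0, 1/2, -929/440)
Σ b_i: (-1749766163/8443709520)·1 + (-534561791/703642460)·1 + 2793427175/1688741904·1 + 132054065/422185476·1 = 1 ✓
b·c: (-534561791/703642460)·5/4 + 2793427175/1688741904·52/55 + 132054065/422185476·(-19/52) = 1/2 ✓
b·c²: (-534561791/703642460)·25/16 + 2793427175/1688741904·2704/3025 + 132054065/422185476·361/2704 = 1/3 ✓
b·Ac: 2793427175/1688741904·1/2 + 132054065/422185476·(-929/440) = 1/6 ✓
b·c³: (-534561791/703642460)·125/64 + 2793427175/1688741904·140608/166375 + 132054065/422185476·(-6859/140608) = -162757515441/1609933948480 ≠ 1/4 ⇒ order 3.
b·(c∘Ac): 2793427175/1688741904·26/55 + 132054065/422185476·17651/22880 = 4608071507/4503311744 ≠ 1/8
b·Ac²: 2793427175/1688741904·5/8 + 132054065/422185476·(-248507/96800) = 7147141281/30960268240 ≠ 1/12
b·A²c: 132054065/422185476·(-1/8) = -132054065/3377483808 ≠ 1/24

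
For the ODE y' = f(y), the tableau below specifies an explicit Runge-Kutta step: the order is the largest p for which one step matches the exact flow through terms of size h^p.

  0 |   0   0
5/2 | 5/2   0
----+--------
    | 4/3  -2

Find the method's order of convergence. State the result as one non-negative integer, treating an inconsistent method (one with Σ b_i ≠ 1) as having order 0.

b = (4/3, -2)
c = (0, 5/2)
Σ b_i: 4/3·1 + (-2)·1 = -2/3 ≠ 1 ⇒ order 0.

0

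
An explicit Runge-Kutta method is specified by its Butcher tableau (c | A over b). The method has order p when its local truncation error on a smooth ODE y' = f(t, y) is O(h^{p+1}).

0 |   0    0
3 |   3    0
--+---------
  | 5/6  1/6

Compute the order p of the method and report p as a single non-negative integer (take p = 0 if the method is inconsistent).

b = (5/6, 1/6)
c = (0, 3)
Σ b_i: 5/6·1 + 1/6·1 = 1 ✓
b·c: 1/6·3 = 1/2 ✓; 2 stages ⇒ order 2.

2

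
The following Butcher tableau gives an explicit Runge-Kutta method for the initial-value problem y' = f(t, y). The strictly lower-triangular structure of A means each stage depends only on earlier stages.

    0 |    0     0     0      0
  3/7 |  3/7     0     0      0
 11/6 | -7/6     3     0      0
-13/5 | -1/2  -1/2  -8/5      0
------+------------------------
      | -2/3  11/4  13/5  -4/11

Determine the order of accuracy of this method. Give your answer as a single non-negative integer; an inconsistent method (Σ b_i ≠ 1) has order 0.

b = (-2/3, 11/4, 13/5, -4/11)
c = (0, 3/7, 11/6, -13/5)
Ac = (0, 0, 9/7, -661/210)
Σ b_i: (-2/3)·1 + 11/4·1 + 13/5·1 + (-4/11)·1 = 2851/660 ≠ 1 ⇒ order 0.

0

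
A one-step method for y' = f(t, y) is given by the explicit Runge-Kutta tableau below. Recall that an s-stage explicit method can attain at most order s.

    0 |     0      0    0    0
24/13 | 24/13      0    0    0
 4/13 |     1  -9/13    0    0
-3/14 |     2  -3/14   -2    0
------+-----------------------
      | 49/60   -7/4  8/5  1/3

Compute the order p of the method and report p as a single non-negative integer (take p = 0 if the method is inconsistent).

1

b = (49/60, -7/4, 8/5, 1/3)
c = (0, 24/13, 4/13, -3/14)
Ac = (0, 0, -216/169, -92/91)
Σ b_i: 49/60·1 + (-7/4)·1 + 8/5·1 + 1/3·1 = 1 ✓
b·c: (-7/4)·24/13 + 8/5·4/13 + 1/3·(-3/14) = -2557/910 ≠ 1/2 ⇒ order 1.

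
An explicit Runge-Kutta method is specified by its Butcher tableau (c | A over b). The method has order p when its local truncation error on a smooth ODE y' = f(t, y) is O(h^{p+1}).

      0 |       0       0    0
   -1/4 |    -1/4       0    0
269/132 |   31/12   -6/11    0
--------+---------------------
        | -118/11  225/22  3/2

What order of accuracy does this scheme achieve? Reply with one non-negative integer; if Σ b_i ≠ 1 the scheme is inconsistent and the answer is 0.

b = (-118/11, 225/22, 3/2)
c = (0, -1/4, 269/132)
Ac = (0, 0, 3/22)
Σ b_i: (-118/11)·1 + 225/22·1 + 3/2·1 = 1 ✓
b·c: 225/22·(-1/4) + 3/2·269/132 = 1/2 ✓
b·c²: 225/22·1/16 + 3/2·72361/17424 = 39893/5808 ≠ 1/3 ⇒ order 2.
b·Ac: 3/2·3/22 = 9/44 ≠ 1/6

2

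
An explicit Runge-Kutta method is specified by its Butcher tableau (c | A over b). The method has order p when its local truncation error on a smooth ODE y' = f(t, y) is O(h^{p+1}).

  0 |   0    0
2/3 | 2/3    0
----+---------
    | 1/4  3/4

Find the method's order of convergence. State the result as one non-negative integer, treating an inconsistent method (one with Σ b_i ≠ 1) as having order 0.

b = (1/4, 3/4)
c = (0, 2/3)
Σ b_i: 1/4·1 + 3/4·1 = 1 ✓
b·c: 3/4·2/3 = 1/2 ✓; 2 stages ⇒ order 2.

2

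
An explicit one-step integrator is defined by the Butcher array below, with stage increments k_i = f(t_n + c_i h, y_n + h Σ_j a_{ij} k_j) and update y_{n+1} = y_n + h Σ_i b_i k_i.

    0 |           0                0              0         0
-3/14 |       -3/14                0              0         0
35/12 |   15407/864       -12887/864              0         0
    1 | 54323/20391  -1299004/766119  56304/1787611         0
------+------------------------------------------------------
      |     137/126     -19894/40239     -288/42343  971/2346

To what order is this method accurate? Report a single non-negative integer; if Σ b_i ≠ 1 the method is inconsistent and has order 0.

4

b = (137/126, -19894/40239, -288/42343, 971/2346)
c = (0, -3/14, 35/12, 1)
Ac = (0, 0, 1841/576, 442/971)
Σ b_i: 137/126·1 + (-19894/40239)·1 + (-288/42343)·1 + 971/2346·1 = 1 ✓
b·c: (-19894/40239)·(-3/14) + (-288/42343)·35/12 + 971/2346·1 = 1/2 ✓
b·c²: (-19894/40239)·9/196 + (-288/42343)·1225/144 + 971/2346·1 = 1/3 ✓
b·Ac: (-288/42343)·1841/576 + 971/2346·442/971 = 1/6 ✓
b·c³: (-19894/40239)·(-27/2744) + (-288/42343)·42875/1728 + 971/2346·1 = 1/4 ✓
b·(c∘Ac): (-288/42343)·64435/6912 + 971/2346·442/971 = 1/8 ✓
b·Ac²: (-288/42343)·(-263/384) + 971/2346·1292/6797 = 1/12 ✓
b·A²c: 971/2346·391/3884 = 1/24 ✓; 4 stages ⇒ order 4.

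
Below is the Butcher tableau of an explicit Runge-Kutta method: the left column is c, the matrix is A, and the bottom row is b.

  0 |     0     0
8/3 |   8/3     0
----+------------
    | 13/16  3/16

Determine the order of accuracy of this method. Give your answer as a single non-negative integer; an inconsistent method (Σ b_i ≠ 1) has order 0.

b = (13/16, 3/16)
c = (0, 8/3)
Σ b_i: 13/16·1 + 3/16·1 = 1 ✓
b·c: 3/16·8/3 = 1/2 ✓; 2 stages ⇒ order 2.

2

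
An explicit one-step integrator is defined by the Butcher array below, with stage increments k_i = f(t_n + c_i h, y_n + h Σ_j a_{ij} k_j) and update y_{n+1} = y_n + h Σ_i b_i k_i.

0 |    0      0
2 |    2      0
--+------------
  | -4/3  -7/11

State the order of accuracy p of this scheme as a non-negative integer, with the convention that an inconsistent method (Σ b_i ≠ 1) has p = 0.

0

b = (-4/3, -7/11)
c = (0, 2)
Σ b_i: (-4/3)·1 + (-7/11)·1 = -65/33 ≠ 1 ⇒ order 0.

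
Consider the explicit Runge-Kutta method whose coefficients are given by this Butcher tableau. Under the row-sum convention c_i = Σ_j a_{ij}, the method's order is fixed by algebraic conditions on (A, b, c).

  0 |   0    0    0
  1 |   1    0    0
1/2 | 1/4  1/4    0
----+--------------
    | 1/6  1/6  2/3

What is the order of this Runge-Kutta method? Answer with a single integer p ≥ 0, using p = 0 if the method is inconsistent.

3

b = (1/6, 1/6, 2/3)
c = (0, 1, 1/2)
Ac = (0, 0, 1/4)
Σ b_i: 1/6·1 + 1/6·1 + 2/3·1 = 1 ✓
b·c: 1/6·1 + 2/3·1/2 = 1/2 ✓
b·c²: 1/6·1 + 2/3·1/4 = 1/3 ✓
b·Ac: 2/3·1/4 = 1/6 ✓; 3 stages ⇒ order 3.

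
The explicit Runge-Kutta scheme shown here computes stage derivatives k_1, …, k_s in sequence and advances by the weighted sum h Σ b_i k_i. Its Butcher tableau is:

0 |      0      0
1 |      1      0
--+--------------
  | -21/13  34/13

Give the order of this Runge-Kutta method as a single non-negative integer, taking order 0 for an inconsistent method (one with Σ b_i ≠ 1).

1

b = (-21/13, 34/13)
c = (0, 1)
Σ b_i: (-21/13)·1 + 34/13·1 = 1 ✓
b·c: 34/13·1 = 34/13 ≠ 1/2 ⇒ order 1.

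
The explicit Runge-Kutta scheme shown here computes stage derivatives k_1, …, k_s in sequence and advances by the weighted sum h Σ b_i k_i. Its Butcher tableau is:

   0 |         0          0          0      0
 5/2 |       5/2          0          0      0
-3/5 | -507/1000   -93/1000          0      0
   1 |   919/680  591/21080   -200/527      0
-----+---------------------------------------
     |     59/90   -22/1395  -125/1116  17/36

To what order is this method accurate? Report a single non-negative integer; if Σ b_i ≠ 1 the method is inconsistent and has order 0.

b = (59/90, -22/1395, -125/1116, 17/36)
c = (0, 5/2, -3/5, 1)
Ac = (0, 0, -93/400, 81/272)
Σ b_i: 59/90·1 + (-22/1395)·1 + (-125/1116)·1 + 17/36·1 = 1 ✓
b·c: (-22/1395)·5/2 + (-125/1116)·(-3/5) + 17/36·1 = 1/2 ✓
b·c²: (-22/1395)·25/4 + (-125/1116)·9/25 + 17/36·1 = 1/3 ✓
b·Ac: (-125/1116)·(-93/400) + 17/36·81/272 = 1/6 ✓
b·c³: (-22/1395)·125/8 + (-125/1116)·(-27/125) + 17/36·1 = 1/4 ✓
b·(c∘Ac): (-125/1116)·279/2000 + 17/36·81/272 = 1/8 ✓
b·Ac²: (-125/1116)·(-93/160) + 17/36·21/544 = 1/12 ✓
b·A²c: 17/36·3/34 = 1/24 ✓; 4 stages ⇒ order 4.

4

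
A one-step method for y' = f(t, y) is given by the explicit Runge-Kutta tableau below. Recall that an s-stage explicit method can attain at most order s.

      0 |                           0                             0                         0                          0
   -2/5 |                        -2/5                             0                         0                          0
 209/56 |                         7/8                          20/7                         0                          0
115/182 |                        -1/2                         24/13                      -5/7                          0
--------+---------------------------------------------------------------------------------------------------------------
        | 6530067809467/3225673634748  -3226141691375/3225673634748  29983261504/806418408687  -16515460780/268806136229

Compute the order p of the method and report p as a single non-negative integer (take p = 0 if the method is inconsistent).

3

b = (6530067809467/3225673634748, -3226141691375/3225673634748, 29983261504/806418408687, -16515460780/268806136229)
c = (0, -2/5, 209/56, 115/182)
Ac = (0, 0, -8/7, -86741/25480)
Σ b_i: 6530067809467/3225673634748·1 + (-3226141691375/3225673634748)·1 + 29983261504/806418408687·1 + (-16515460780/268806136229)·1 = 1 ✓
b·c: (-3226141691375/3225673634748)·(-2/5) + 29983261504/806418408687·209/56 + (-16515460780/268806136229)·115/182 = 1/2 ✓
b·c²: (-3226141691375/3225673634748)·4/25 + 29983261504/806418408687·43681/3136 + (-16515460780/268806136229)·13225/33124 = 1/3 ✓
b·Ac: 29983261504/806418408687·(-8/7) + (-16515460780/268806136229)·(-86741/25480) = 1/6 ✓
b·c³: (-3226141691375/3225673634748)·(-8/125) + 29983261504/806418408687·9129329/175616 + (-16515460780/268806136229)·1520875/6028568 = 387729624758863/195690867174712 ≠ 1/4 ⇒ order 3.
b·(c∘Ac): 29983261504/806418408687·(-209/49) + (-16515460780/268806136229)·(-1995043/927472) = -596702694437/22579715443236 ≠ 1/8
b·Ac²: 29983261504/806418408687·16/35 + (-16515460780/268806136229)·(-68874233/7134400) = 275530430925577/451594308864720 ≠ 1/12
b·A²c: (-16515460780/268806136229)·40/49 = -13482008800/268806136229 ≠ 1/24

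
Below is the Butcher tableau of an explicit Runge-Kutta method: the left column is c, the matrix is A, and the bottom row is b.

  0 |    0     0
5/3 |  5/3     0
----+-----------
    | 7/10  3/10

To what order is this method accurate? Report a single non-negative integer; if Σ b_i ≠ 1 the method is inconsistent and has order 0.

b = (7/10, 3/10)
c = (0, 5/3)
Σ b_i: 7/10·1 + 3/10·1 = 1 ✓
b·c: 3/10·5/3 = 1/2 ✓; 2 stages ⇒ order 2.

2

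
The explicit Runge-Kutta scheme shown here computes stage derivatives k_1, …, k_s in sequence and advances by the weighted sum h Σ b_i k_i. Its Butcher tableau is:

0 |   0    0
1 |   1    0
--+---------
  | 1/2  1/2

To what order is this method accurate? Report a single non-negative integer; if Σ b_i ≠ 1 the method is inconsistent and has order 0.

b = (1/2, 1/2)
c = (0, 1)
Σ b_i: 1/2·1 + 1/2·1 = 1 ✓
b·c: 1/2·1 = 1/2 ✓; 2 stages ⇒ order 2.

2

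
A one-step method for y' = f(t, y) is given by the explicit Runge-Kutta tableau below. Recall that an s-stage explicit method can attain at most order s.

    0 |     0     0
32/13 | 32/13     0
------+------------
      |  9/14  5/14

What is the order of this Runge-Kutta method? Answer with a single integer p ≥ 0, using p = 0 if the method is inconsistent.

1

b = (9/14, 5/14)
c = (0, 32/13)
Σ b_i: 9/14·1 + 5/14·1 = 1 ✓
b·c: 5/14·32/13 = 80/91 ≠ 1/2 ⇒ order 1.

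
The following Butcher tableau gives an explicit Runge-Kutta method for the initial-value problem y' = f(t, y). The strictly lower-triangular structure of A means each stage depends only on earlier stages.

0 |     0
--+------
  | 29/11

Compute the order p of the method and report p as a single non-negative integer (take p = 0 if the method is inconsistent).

b = (29/11)
c = (0)
Σ b_i: 29/11·1 = 29/11 ≠ 1 ⇒ order 0.

0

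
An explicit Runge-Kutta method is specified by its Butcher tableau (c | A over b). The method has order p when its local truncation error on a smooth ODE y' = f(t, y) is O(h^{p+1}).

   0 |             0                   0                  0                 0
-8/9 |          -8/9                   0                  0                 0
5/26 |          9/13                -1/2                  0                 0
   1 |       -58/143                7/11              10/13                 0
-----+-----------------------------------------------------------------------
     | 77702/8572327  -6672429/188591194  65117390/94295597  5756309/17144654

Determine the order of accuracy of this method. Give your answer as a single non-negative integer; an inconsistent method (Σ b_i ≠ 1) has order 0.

3

b = (77702/8572327, -6672429/188591194, 65117390/94295597, 5756309/17144654)
c = (0, -8/9, 5/26, 1)
Ac = (0, 0, 4/9, -6989/16731)
Σ b_i: 77702/8572327·1 + (-6672429/188591194)·1 + 65117390/94295597·1 + 5756309/17144654·1 = 1 ✓
b·c: (-6672429/188591194)·(-8/9) + 65117390/94295597·5/26 + 5756309/17144654·1 = 1/2 ✓
b·c²: (-6672429/188591194)·64/81 + 65117390/94295597·25/676 + 5756309/17144654·1 = 1/3 ✓
b·Ac: 65117390/94295597·4/9 + 5756309/17144654·(-6989/16731) = 1/6 ✓
b·c³: (-6672429/188591194)·(-512/729) + 65117390/94295597·125/17576 + 5756309/17144654·1 = 4399107577/12035547108 ≠ 1/4 ⇒ order 3.
b·(c∘Ac): 65117390/94295597·10/117 + 5756309/17144654·(-6989/16731) = -15319081/188591194 ≠ 1/8
b·Ac²: 65117390/94295597·(-32/81) + 5756309/17144654·2079887/3915054 = -1136736541/12035547108 ≠ 1/12
b·A²c: 5756309/17144654·40/117 = 8855860/77150943 ≠ 1/24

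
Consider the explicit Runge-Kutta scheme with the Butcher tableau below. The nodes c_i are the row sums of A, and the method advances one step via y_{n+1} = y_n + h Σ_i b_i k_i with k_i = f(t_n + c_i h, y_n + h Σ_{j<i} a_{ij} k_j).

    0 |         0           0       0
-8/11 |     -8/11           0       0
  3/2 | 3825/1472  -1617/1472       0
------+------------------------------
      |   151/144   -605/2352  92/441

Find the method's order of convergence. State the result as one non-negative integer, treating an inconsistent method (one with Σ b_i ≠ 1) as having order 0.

b = (151/144, -605/2352, 92/441)
c = (0, -8/11, 3/2)
Ac = (0, 0, 147/184)
Σ b_i: 151/144·1 + (-605/2352)·1 + 92/441·1 = 1 ✓
b·c: (-605/2352)·(-8/11) + 92/441·3/2 = 1/2 ✓
b·c²: (-605/2352)·64/121 + 92/441·9/4 = 1/3 ✓
b·Ac: 92/441·147/184 = 1/6 ✓; 3 stages ⇒ order 3.

3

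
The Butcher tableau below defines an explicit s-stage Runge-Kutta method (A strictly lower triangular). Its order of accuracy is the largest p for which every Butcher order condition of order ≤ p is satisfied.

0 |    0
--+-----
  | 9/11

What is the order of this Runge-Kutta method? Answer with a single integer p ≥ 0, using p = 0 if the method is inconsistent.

0

b = (9/11)
c = (0)
Σ b_i: 9/11·1 = 9/11 ≠ 1 ⇒ order 0.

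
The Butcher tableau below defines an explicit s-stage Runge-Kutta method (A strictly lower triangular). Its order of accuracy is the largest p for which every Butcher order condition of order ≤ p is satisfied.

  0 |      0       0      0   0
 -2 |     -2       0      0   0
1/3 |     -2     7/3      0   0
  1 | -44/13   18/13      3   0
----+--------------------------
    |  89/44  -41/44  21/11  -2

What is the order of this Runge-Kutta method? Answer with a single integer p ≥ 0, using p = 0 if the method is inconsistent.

2

b = (89/44, -41/44, 21/11, -2)
c = (0, -2, 1/3, 1)
Ac = (0, 0, -14/3, -23/13)
Σ b_i: 89/44·1 + (-41/44)·1 + 21/11·1 + (-2)·1 = 1 ✓
b·c: (-41/44)·(-2) + 21/11·1/3 + (-2)·1 = 1/2 ✓
b·c²: (-41/44)·4 + 21/11·1/9 + (-2)·1 = -182/33 ≠ 1/3 ⇒ order 2.
b·Ac: 21/11·(-14/3) + (-2)·(-23/13) = -768/143 ≠ 1/6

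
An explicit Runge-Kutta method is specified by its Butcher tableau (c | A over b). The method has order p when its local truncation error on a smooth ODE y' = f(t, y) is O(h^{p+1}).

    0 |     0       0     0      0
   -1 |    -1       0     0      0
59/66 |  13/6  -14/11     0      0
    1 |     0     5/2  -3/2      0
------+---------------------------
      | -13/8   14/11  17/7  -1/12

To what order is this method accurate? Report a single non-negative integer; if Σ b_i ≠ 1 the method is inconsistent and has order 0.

0

b = (-13/8, 14/11, 17/7, -1/12)
c = (0, -1, 59/66, 1)
Ac = (0, 0, 14/11, -169/44)
Σ b_i: (-13/8)·1 + 14/11·1 + 17/7·1 + (-1/12)·1 = 3683/1848 ≠ 1 ⇒ order 0.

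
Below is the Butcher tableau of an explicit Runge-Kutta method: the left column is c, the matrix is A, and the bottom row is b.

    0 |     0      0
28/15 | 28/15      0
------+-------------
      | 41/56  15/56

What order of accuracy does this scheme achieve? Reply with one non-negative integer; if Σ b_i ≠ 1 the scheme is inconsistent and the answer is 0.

2

b = (41/56, 15/56)
c = (0, 28/15)
Σ b_i: 41/56·1 + 15/56·1 = 1 ✓
b·c: 15/56·28/15 = 1/2 ✓; 2 stages ⇒ order 2.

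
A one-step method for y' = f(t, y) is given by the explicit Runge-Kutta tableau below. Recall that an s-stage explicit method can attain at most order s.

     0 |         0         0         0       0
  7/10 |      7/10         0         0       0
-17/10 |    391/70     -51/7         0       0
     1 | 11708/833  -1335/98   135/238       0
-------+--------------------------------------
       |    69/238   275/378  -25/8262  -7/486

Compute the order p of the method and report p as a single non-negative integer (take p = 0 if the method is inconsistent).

b = (69/238, 275/378, -25/8262, -7/486)
c = (0, 7/10, -17/10, 1)
Ac = (0, 0, -51/10, -21/2)
Σ b_i: 69/238·1 + 275/378·1 + (-25/8262)·1 + (-7/486)·1 = 1 ✓
b·c: 275/378·7/10 + (-25/8262)·(-17/10) + (-7/486)·1 = 1/2 ✓
b·c²: 275/378·49/100 + (-25/8262)·289/100 + (-7/486)·1 = 1/3 ✓
b·Ac: (-25/8262)·(-51/10) + (-7/486)·(-21/2) = 1/6 ✓
b·c³: 275/378·343/1000 + (-25/8262)·(-4913/1000) + (-7/486)·1 = 1/4 ✓
b·(c∘Ac): (-25/8262)·867/100 + (-7/486)·(-21/2) = 1/8 ✓
b·Ac²: (-25/8262)·(-357/100) + (-7/486)·(-141/28) = 1/12 ✓
b·A²c: (-7/486)·(-81/28) = 1/24 ✓; 4 stages ⇒ order 4.

4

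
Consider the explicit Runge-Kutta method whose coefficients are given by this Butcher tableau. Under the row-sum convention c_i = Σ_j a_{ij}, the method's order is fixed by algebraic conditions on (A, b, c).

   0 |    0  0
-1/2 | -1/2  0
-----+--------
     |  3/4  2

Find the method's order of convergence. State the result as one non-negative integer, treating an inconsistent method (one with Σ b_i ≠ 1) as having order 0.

0

b = (3/4, 2)
c = (0, -1/2)
Σ b_i: 3/4·1 + 2·1 = 11/4 ≠ 1 ⇒ order 0.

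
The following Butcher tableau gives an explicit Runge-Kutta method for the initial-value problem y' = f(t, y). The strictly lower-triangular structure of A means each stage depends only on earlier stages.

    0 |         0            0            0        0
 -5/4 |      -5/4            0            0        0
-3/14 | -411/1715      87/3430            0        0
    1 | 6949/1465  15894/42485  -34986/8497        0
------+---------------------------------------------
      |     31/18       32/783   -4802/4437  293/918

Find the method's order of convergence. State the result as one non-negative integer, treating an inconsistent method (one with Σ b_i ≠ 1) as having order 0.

b = (31/18, 32/783, -4802/4437, 293/918)
c = (0, -5/4, -3/14, 1)
Ac = (0, 0, -87/2744, 243/586)
Σ b_i: 31/18·1 + 32/783·1 + (-4802/4437)·1 + 293/918·1 = 1 ✓
b·c: 32/783·(-5/4) + (-4802/4437)·(-3/14) + 293/918·1 = 1/2 ✓
b·c²: 32/783·25/16 + (-4802/4437)·9/196 + 293/918·1 = 1/3 ✓
b·Ac: (-4802/4437)·(-87/2744) + 293/918·243/586 = 1/6 ✓
b·c³: 32/783·(-125/64) + (-4802/4437)·(-27/2744) + 293/918·1 = 1/4 ✓
b·(c∘Ac): (-4802/4437)·261/38416 + 293/918·243/586 = 1/8 ✓
b·Ac²: (-4802/4437)·435/10976 + 293/918·927/2344 = 1/12 ✓
b·A²c: 293/918·153/1172 = 1/24 ✓; 4 stages ⇒ order 4.

4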